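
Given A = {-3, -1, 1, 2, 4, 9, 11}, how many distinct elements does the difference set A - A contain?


A - A = {a - a' : a, a' ∈ A}; |A| = 7.
Bounds: 2|A|-1 ≤ |A - A| ≤ |A|² - |A| + 1, i.e. 13 ≤ |A - A| ≤ 43.
Note: 0 ∈ A - A always (from a - a). The set is symmetric: if d ∈ A - A then -d ∈ A - A.
Enumerate nonzero differences d = a - a' with a > a' (then include -d):
Positive differences: {1, 2, 3, 4, 5, 7, 8, 9, 10, 12, 14}
Full difference set: {0} ∪ (positive diffs) ∪ (negative diffs).
|A - A| = 1 + 2·11 = 23 (matches direct enumeration: 23).

|A - A| = 23


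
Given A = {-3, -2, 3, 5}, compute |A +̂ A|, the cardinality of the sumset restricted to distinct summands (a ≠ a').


Restricted sumset: A +̂ A = {a + a' : a ∈ A, a' ∈ A, a ≠ a'}.
Equivalently, take A + A and drop any sum 2a that is achievable ONLY as a + a for a ∈ A (i.e. sums representable only with equal summands).
Enumerate pairs (a, a') with a < a' (symmetric, so each unordered pair gives one sum; this covers all a ≠ a'):
  -3 + -2 = -5
  -3 + 3 = 0
  -3 + 5 = 2
  -2 + 3 = 1
  -2 + 5 = 3
  3 + 5 = 8
Collected distinct sums: {-5, 0, 1, 2, 3, 8}
|A +̂ A| = 6
(Reference bound: |A +̂ A| ≥ 2|A| - 3 for |A| ≥ 2, with |A| = 4 giving ≥ 5.)

|A +̂ A| = 6


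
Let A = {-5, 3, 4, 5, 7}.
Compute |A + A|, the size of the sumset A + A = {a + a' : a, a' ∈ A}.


A + A = {a + a' : a, a' ∈ A}; |A| = 5.
General bounds: 2|A| - 1 ≤ |A + A| ≤ |A|(|A|+1)/2, i.e. 9 ≤ |A + A| ≤ 15.
Lower bound 2|A|-1 is attained iff A is an arithmetic progression.
Enumerate sums a + a' for a ≤ a' (symmetric, so this suffices):
a = -5: -5+-5=-10, -5+3=-2, -5+4=-1, -5+5=0, -5+7=2
a = 3: 3+3=6, 3+4=7, 3+5=8, 3+7=10
a = 4: 4+4=8, 4+5=9, 4+7=11
a = 5: 5+5=10, 5+7=12
a = 7: 7+7=14
Distinct sums: {-10, -2, -1, 0, 2, 6, 7, 8, 9, 10, 11, 12, 14}
|A + A| = 13

|A + A| = 13


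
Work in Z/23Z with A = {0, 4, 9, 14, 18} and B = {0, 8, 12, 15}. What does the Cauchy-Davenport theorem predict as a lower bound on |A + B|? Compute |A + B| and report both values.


Cauchy-Davenport: |A + B| ≥ min(p, |A| + |B| - 1) for A, B nonempty in Z/pZ.
|A| = 5, |B| = 4, p = 23.
CD lower bound = min(23, 5 + 4 - 1) = min(23, 8) = 8.
Compute A + B mod 23 directly:
a = 0: 0+0=0, 0+8=8, 0+12=12, 0+15=15
a = 4: 4+0=4, 4+8=12, 4+12=16, 4+15=19
a = 9: 9+0=9, 9+8=17, 9+12=21, 9+15=1
a = 14: 14+0=14, 14+8=22, 14+12=3, 14+15=6
a = 18: 18+0=18, 18+8=3, 18+12=7, 18+15=10
A + B = {0, 1, 3, 4, 6, 7, 8, 9, 10, 12, 14, 15, 16, 17, 18, 19, 21, 22}, so |A + B| = 18.
Verify: 18 ≥ 8? Yes ✓.

CD lower bound = 8, actual |A + B| = 18.


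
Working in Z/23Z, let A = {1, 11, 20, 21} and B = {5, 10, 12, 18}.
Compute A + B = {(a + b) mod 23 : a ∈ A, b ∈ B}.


Work in Z/23Z: reduce every sum a + b modulo 23.
Enumerate all 16 pairs:
a = 1: 1+5=6, 1+10=11, 1+12=13, 1+18=19
a = 11: 11+5=16, 11+10=21, 11+12=0, 11+18=6
a = 20: 20+5=2, 20+10=7, 20+12=9, 20+18=15
a = 21: 21+5=3, 21+10=8, 21+12=10, 21+18=16
Distinct residues collected: {0, 2, 3, 6, 7, 8, 9, 10, 11, 13, 15, 16, 19, 21}
|A + B| = 14 (out of 23 total residues).

A + B = {0, 2, 3, 6, 7, 8, 9, 10, 11, 13, 15, 16, 19, 21}


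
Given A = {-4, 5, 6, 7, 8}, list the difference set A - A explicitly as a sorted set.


A - A = {a - a' : a, a' ∈ A}.
Compute a - a' for each ordered pair (a, a'):
a = -4: -4--4=0, -4-5=-9, -4-6=-10, -4-7=-11, -4-8=-12
a = 5: 5--4=9, 5-5=0, 5-6=-1, 5-7=-2, 5-8=-3
a = 6: 6--4=10, 6-5=1, 6-6=0, 6-7=-1, 6-8=-2
a = 7: 7--4=11, 7-5=2, 7-6=1, 7-7=0, 7-8=-1
a = 8: 8--4=12, 8-5=3, 8-6=2, 8-7=1, 8-8=0
Collecting distinct values (and noting 0 appears from a-a):
A - A = {-12, -11, -10, -9, -3, -2, -1, 0, 1, 2, 3, 9, 10, 11, 12}
|A - A| = 15

A - A = {-12, -11, -10, -9, -3, -2, -1, 0, 1, 2, 3, 9, 10, 11, 12}


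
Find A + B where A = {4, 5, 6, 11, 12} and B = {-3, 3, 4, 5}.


A + B = {a + b : a ∈ A, b ∈ B}.
Enumerate all |A|·|B| = 5·4 = 20 pairs (a, b) and collect distinct sums.
a = 4: 4+-3=1, 4+3=7, 4+4=8, 4+5=9
a = 5: 5+-3=2, 5+3=8, 5+4=9, 5+5=10
a = 6: 6+-3=3, 6+3=9, 6+4=10, 6+5=11
a = 11: 11+-3=8, 11+3=14, 11+4=15, 11+5=16
a = 12: 12+-3=9, 12+3=15, 12+4=16, 12+5=17
Collecting distinct sums: A + B = {1, 2, 3, 7, 8, 9, 10, 11, 14, 15, 16, 17}
|A + B| = 12

A + B = {1, 2, 3, 7, 8, 9, 10, 11, 14, 15, 16, 17}


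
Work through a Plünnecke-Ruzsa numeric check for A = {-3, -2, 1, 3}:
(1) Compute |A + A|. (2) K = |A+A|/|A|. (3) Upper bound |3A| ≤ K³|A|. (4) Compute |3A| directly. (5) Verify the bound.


|A| = 4.
Step 1: Compute A + A by enumerating all 16 pairs.
A + A = {-6, -5, -4, -2, -1, 0, 1, 2, 4, 6}, so |A + A| = 10.
Step 2: Doubling constant K = |A + A|/|A| = 10/4 = 10/4 ≈ 2.5000.
Step 3: Plünnecke-Ruzsa gives |3A| ≤ K³·|A| = (2.5000)³ · 4 ≈ 62.5000.
Step 4: Compute 3A = A + A + A directly by enumerating all triples (a,b,c) ∈ A³; |3A| = 17.
Step 5: Check 17 ≤ 62.5000? Yes ✓.

K = 10/4, Plünnecke-Ruzsa bound K³|A| ≈ 62.5000, |3A| = 17, inequality holds.


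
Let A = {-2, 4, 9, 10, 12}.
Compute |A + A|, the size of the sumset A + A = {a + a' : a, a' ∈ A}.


A + A = {a + a' : a, a' ∈ A}; |A| = 5.
General bounds: 2|A| - 1 ≤ |A + A| ≤ |A|(|A|+1)/2, i.e. 9 ≤ |A + A| ≤ 15.
Lower bound 2|A|-1 is attained iff A is an arithmetic progression.
Enumerate sums a + a' for a ≤ a' (symmetric, so this suffices):
a = -2: -2+-2=-4, -2+4=2, -2+9=7, -2+10=8, -2+12=10
a = 4: 4+4=8, 4+9=13, 4+10=14, 4+12=16
a = 9: 9+9=18, 9+10=19, 9+12=21
a = 10: 10+10=20, 10+12=22
a = 12: 12+12=24
Distinct sums: {-4, 2, 7, 8, 10, 13, 14, 16, 18, 19, 20, 21, 22, 24}
|A + A| = 14

|A + A| = 14


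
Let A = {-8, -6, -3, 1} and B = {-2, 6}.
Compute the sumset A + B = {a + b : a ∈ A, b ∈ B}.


A + B = {a + b : a ∈ A, b ∈ B}.
Enumerate all |A|·|B| = 4·2 = 8 pairs (a, b) and collect distinct sums.
a = -8: -8+-2=-10, -8+6=-2
a = -6: -6+-2=-8, -6+6=0
a = -3: -3+-2=-5, -3+6=3
a = 1: 1+-2=-1, 1+6=7
Collecting distinct sums: A + B = {-10, -8, -5, -2, -1, 0, 3, 7}
|A + B| = 8

A + B = {-10, -8, -5, -2, -1, 0, 3, 7}


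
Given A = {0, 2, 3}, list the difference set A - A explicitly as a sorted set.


A - A = {a - a' : a, a' ∈ A}.
Compute a - a' for each ordered pair (a, a'):
a = 0: 0-0=0, 0-2=-2, 0-3=-3
a = 2: 2-0=2, 2-2=0, 2-3=-1
a = 3: 3-0=3, 3-2=1, 3-3=0
Collecting distinct values (and noting 0 appears from a-a):
A - A = {-3, -2, -1, 0, 1, 2, 3}
|A - A| = 7

A - A = {-3, -2, -1, 0, 1, 2, 3}


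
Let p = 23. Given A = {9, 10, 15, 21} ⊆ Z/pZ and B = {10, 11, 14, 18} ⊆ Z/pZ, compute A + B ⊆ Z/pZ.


Work in Z/23Z: reduce every sum a + b modulo 23.
Enumerate all 16 pairs:
a = 9: 9+10=19, 9+11=20, 9+14=0, 9+18=4
a = 10: 10+10=20, 10+11=21, 10+14=1, 10+18=5
a = 15: 15+10=2, 15+11=3, 15+14=6, 15+18=10
a = 21: 21+10=8, 21+11=9, 21+14=12, 21+18=16
Distinct residues collected: {0, 1, 2, 3, 4, 5, 6, 8, 9, 10, 12, 16, 19, 20, 21}
|A + B| = 15 (out of 23 total residues).

A + B = {0, 1, 2, 3, 4, 5, 6, 8, 9, 10, 12, 16, 19, 20, 21}


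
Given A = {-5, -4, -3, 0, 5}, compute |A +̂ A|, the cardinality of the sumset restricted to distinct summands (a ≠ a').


Restricted sumset: A +̂ A = {a + a' : a ∈ A, a' ∈ A, a ≠ a'}.
Equivalently, take A + A and drop any sum 2a that is achievable ONLY as a + a for a ∈ A (i.e. sums representable only with equal summands).
Enumerate pairs (a, a') with a < a' (symmetric, so each unordered pair gives one sum; this covers all a ≠ a'):
  -5 + -4 = -9
  -5 + -3 = -8
  -5 + 0 = -5
  -5 + 5 = 0
  -4 + -3 = -7
  -4 + 0 = -4
  -4 + 5 = 1
  -3 + 0 = -3
  -3 + 5 = 2
  0 + 5 = 5
Collected distinct sums: {-9, -8, -7, -5, -4, -3, 0, 1, 2, 5}
|A +̂ A| = 10
(Reference bound: |A +̂ A| ≥ 2|A| - 3 for |A| ≥ 2, with |A| = 5 giving ≥ 7.)

|A +̂ A| = 10


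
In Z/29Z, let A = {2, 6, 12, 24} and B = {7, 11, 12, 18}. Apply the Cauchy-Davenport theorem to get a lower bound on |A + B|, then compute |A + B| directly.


Cauchy-Davenport: |A + B| ≥ min(p, |A| + |B| - 1) for A, B nonempty in Z/pZ.
|A| = 4, |B| = 4, p = 29.
CD lower bound = min(29, 4 + 4 - 1) = min(29, 7) = 7.
Compute A + B mod 29 directly:
a = 2: 2+7=9, 2+11=13, 2+12=14, 2+18=20
a = 6: 6+7=13, 6+11=17, 6+12=18, 6+18=24
a = 12: 12+7=19, 12+11=23, 12+12=24, 12+18=1
a = 24: 24+7=2, 24+11=6, 24+12=7, 24+18=13
A + B = {1, 2, 6, 7, 9, 13, 14, 17, 18, 19, 20, 23, 24}, so |A + B| = 13.
Verify: 13 ≥ 7? Yes ✓.

CD lower bound = 7, actual |A + B| = 13.


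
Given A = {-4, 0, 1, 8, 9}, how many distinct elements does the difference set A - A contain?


A - A = {a - a' : a, a' ∈ A}; |A| = 5.
Bounds: 2|A|-1 ≤ |A - A| ≤ |A|² - |A| + 1, i.e. 9 ≤ |A - A| ≤ 21.
Note: 0 ∈ A - A always (from a - a). The set is symmetric: if d ∈ A - A then -d ∈ A - A.
Enumerate nonzero differences d = a - a' with a > a' (then include -d):
Positive differences: {1, 4, 5, 7, 8, 9, 12, 13}
Full difference set: {0} ∪ (positive diffs) ∪ (negative diffs).
|A - A| = 1 + 2·8 = 17 (matches direct enumeration: 17).

|A - A| = 17


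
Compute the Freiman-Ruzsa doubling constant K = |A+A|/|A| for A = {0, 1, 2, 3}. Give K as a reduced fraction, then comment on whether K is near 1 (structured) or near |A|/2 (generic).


|A| = 4.
Compute A + A by enumerating all 16 pairs.
A + A = {0, 1, 2, 3, 4, 5, 6}, so |A + A| = 7.
K = |A + A| / |A| = 7/4 (already in lowest terms) ≈ 1.7500.
Reference: AP of size 4 gives K = 7/4 ≈ 1.7500; a fully generic set of size 4 gives K ≈ 2.5000.

|A| = 4, |A + A| = 7, K = 7/4.


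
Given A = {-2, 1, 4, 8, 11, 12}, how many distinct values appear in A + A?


A + A = {a + a' : a, a' ∈ A}; |A| = 6.
General bounds: 2|A| - 1 ≤ |A + A| ≤ |A|(|A|+1)/2, i.e. 11 ≤ |A + A| ≤ 21.
Lower bound 2|A|-1 is attained iff A is an arithmetic progression.
Enumerate sums a + a' for a ≤ a' (symmetric, so this suffices):
a = -2: -2+-2=-4, -2+1=-1, -2+4=2, -2+8=6, -2+11=9, -2+12=10
a = 1: 1+1=2, 1+4=5, 1+8=9, 1+11=12, 1+12=13
a = 4: 4+4=8, 4+8=12, 4+11=15, 4+12=16
a = 8: 8+8=16, 8+11=19, 8+12=20
a = 11: 11+11=22, 11+12=23
a = 12: 12+12=24
Distinct sums: {-4, -1, 2, 5, 6, 8, 9, 10, 12, 13, 15, 16, 19, 20, 22, 23, 24}
|A + A| = 17

|A + A| = 17


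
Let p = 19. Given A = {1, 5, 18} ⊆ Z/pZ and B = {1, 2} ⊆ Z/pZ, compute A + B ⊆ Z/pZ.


Work in Z/19Z: reduce every sum a + b modulo 19.
Enumerate all 6 pairs:
a = 1: 1+1=2, 1+2=3
a = 5: 5+1=6, 5+2=7
a = 18: 18+1=0, 18+2=1
Distinct residues collected: {0, 1, 2, 3, 6, 7}
|A + B| = 6 (out of 19 total residues).

A + B = {0, 1, 2, 3, 6, 7}


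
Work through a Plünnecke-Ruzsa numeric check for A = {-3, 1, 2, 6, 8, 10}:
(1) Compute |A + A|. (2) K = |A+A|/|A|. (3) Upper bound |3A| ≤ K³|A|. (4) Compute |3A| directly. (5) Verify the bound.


|A| = 6.
Step 1: Compute A + A by enumerating all 36 pairs.
A + A = {-6, -2, -1, 2, 3, 4, 5, 7, 8, 9, 10, 11, 12, 14, 16, 18, 20}, so |A + A| = 17.
Step 2: Doubling constant K = |A + A|/|A| = 17/6 = 17/6 ≈ 2.8333.
Step 3: Plünnecke-Ruzsa gives |3A| ≤ K³·|A| = (2.8333)³ · 6 ≈ 136.4722.
Step 4: Compute 3A = A + A + A directly by enumerating all triples (a,b,c) ∈ A³; |3A| = 31.
Step 5: Check 31 ≤ 136.4722? Yes ✓.

K = 17/6, Plünnecke-Ruzsa bound K³|A| ≈ 136.4722, |3A| = 31, inequality holds.


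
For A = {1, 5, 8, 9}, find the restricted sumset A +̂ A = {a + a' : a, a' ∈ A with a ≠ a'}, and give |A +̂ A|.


Restricted sumset: A +̂ A = {a + a' : a ∈ A, a' ∈ A, a ≠ a'}.
Equivalently, take A + A and drop any sum 2a that is achievable ONLY as a + a for a ∈ A (i.e. sums representable only with equal summands).
Enumerate pairs (a, a') with a < a' (symmetric, so each unordered pair gives one sum; this covers all a ≠ a'):
  1 + 5 = 6
  1 + 8 = 9
  1 + 9 = 10
  5 + 8 = 13
  5 + 9 = 14
  8 + 9 = 17
Collected distinct sums: {6, 9, 10, 13, 14, 17}
|A +̂ A| = 6
(Reference bound: |A +̂ A| ≥ 2|A| - 3 for |A| ≥ 2, with |A| = 4 giving ≥ 5.)

|A +̂ A| = 6


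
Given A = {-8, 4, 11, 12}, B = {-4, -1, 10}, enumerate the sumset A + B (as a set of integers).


A + B = {a + b : a ∈ A, b ∈ B}.
Enumerate all |A|·|B| = 4·3 = 12 pairs (a, b) and collect distinct sums.
a = -8: -8+-4=-12, -8+-1=-9, -8+10=2
a = 4: 4+-4=0, 4+-1=3, 4+10=14
a = 11: 11+-4=7, 11+-1=10, 11+10=21
a = 12: 12+-4=8, 12+-1=11, 12+10=22
Collecting distinct sums: A + B = {-12, -9, 0, 2, 3, 7, 8, 10, 11, 14, 21, 22}
|A + B| = 12

A + B = {-12, -9, 0, 2, 3, 7, 8, 10, 11, 14, 21, 22}


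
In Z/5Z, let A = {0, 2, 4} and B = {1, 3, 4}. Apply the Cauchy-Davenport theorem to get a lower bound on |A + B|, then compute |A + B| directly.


Cauchy-Davenport: |A + B| ≥ min(p, |A| + |B| - 1) for A, B nonempty in Z/pZ.
|A| = 3, |B| = 3, p = 5.
CD lower bound = min(5, 3 + 3 - 1) = min(5, 5) = 5.
Compute A + B mod 5 directly:
a = 0: 0+1=1, 0+3=3, 0+4=4
a = 2: 2+1=3, 2+3=0, 2+4=1
a = 4: 4+1=0, 4+3=2, 4+4=3
A + B = {0, 1, 2, 3, 4}, so |A + B| = 5.
Verify: 5 ≥ 5? Yes ✓.

CD lower bound = 5, actual |A + B| = 5.


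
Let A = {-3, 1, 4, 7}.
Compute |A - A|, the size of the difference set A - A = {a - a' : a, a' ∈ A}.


A - A = {a - a' : a, a' ∈ A}; |A| = 4.
Bounds: 2|A|-1 ≤ |A - A| ≤ |A|² - |A| + 1, i.e. 7 ≤ |A - A| ≤ 13.
Note: 0 ∈ A - A always (from a - a). The set is symmetric: if d ∈ A - A then -d ∈ A - A.
Enumerate nonzero differences d = a - a' with a > a' (then include -d):
Positive differences: {3, 4, 6, 7, 10}
Full difference set: {0} ∪ (positive diffs) ∪ (negative diffs).
|A - A| = 1 + 2·5 = 11 (matches direct enumeration: 11).

|A - A| = 11


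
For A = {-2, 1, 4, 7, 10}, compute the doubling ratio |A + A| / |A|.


|A| = 5.
Compute A + A by enumerating all 25 pairs.
A + A = {-4, -1, 2, 5, 8, 11, 14, 17, 20}, so |A + A| = 9.
K = |A + A| / |A| = 9/5 (already in lowest terms) ≈ 1.8000.
Reference: AP of size 5 gives K = 9/5 ≈ 1.8000; a fully generic set of size 5 gives K ≈ 3.0000.

|A| = 5, |A + A| = 9, K = 9/5.


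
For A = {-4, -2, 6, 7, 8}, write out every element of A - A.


A - A = {a - a' : a, a' ∈ A}.
Compute a - a' for each ordered pair (a, a'):
a = -4: -4--4=0, -4--2=-2, -4-6=-10, -4-7=-11, -4-8=-12
a = -2: -2--4=2, -2--2=0, -2-6=-8, -2-7=-9, -2-8=-10
a = 6: 6--4=10, 6--2=8, 6-6=0, 6-7=-1, 6-8=-2
a = 7: 7--4=11, 7--2=9, 7-6=1, 7-7=0, 7-8=-1
a = 8: 8--4=12, 8--2=10, 8-6=2, 8-7=1, 8-8=0
Collecting distinct values (and noting 0 appears from a-a):
A - A = {-12, -11, -10, -9, -8, -2, -1, 0, 1, 2, 8, 9, 10, 11, 12}
|A - A| = 15

A - A = {-12, -11, -10, -9, -8, -2, -1, 0, 1, 2, 8, 9, 10, 11, 12}


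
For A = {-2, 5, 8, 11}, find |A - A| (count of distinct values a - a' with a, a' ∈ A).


A - A = {a - a' : a, a' ∈ A}; |A| = 4.
Bounds: 2|A|-1 ≤ |A - A| ≤ |A|² - |A| + 1, i.e. 7 ≤ |A - A| ≤ 13.
Note: 0 ∈ A - A always (from a - a). The set is symmetric: if d ∈ A - A then -d ∈ A - A.
Enumerate nonzero differences d = a - a' with a > a' (then include -d):
Positive differences: {3, 6, 7, 10, 13}
Full difference set: {0} ∪ (positive diffs) ∪ (negative diffs).
|A - A| = 1 + 2·5 = 11 (matches direct enumeration: 11).

|A - A| = 11


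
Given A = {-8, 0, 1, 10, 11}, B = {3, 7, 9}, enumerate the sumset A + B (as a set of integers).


A + B = {a + b : a ∈ A, b ∈ B}.
Enumerate all |A|·|B| = 5·3 = 15 pairs (a, b) and collect distinct sums.
a = -8: -8+3=-5, -8+7=-1, -8+9=1
a = 0: 0+3=3, 0+7=7, 0+9=9
a = 1: 1+3=4, 1+7=8, 1+9=10
a = 10: 10+3=13, 10+7=17, 10+9=19
a = 11: 11+3=14, 11+7=18, 11+9=20
Collecting distinct sums: A + B = {-5, -1, 1, 3, 4, 7, 8, 9, 10, 13, 14, 17, 18, 19, 20}
|A + B| = 15

A + B = {-5, -1, 1, 3, 4, 7, 8, 9, 10, 13, 14, 17, 18, 19, 20}


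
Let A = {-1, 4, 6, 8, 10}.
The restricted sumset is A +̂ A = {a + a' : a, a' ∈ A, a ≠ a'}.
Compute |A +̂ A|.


Restricted sumset: A +̂ A = {a + a' : a ∈ A, a' ∈ A, a ≠ a'}.
Equivalently, take A + A and drop any sum 2a that is achievable ONLY as a + a for a ∈ A (i.e. sums representable only with equal summands).
Enumerate pairs (a, a') with a < a' (symmetric, so each unordered pair gives one sum; this covers all a ≠ a'):
  -1 + 4 = 3
  -1 + 6 = 5
  -1 + 8 = 7
  -1 + 10 = 9
  4 + 6 = 10
  4 + 8 = 12
  4 + 10 = 14
  6 + 8 = 14
  6 + 10 = 16
  8 + 10 = 18
Collected distinct sums: {3, 5, 7, 9, 10, 12, 14, 16, 18}
|A +̂ A| = 9
(Reference bound: |A +̂ A| ≥ 2|A| - 3 for |A| ≥ 2, with |A| = 5 giving ≥ 7.)

|A +̂ A| = 9


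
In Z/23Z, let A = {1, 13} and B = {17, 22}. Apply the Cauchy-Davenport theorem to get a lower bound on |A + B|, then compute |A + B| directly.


Cauchy-Davenport: |A + B| ≥ min(p, |A| + |B| - 1) for A, B nonempty in Z/pZ.
|A| = 2, |B| = 2, p = 23.
CD lower bound = min(23, 2 + 2 - 1) = min(23, 3) = 3.
Compute A + B mod 23 directly:
a = 1: 1+17=18, 1+22=0
a = 13: 13+17=7, 13+22=12
A + B = {0, 7, 12, 18}, so |A + B| = 4.
Verify: 4 ≥ 3? Yes ✓.

CD lower bound = 3, actual |A + B| = 4.


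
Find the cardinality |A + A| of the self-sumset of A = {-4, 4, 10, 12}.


A + A = {a + a' : a, a' ∈ A}; |A| = 4.
General bounds: 2|A| - 1 ≤ |A + A| ≤ |A|(|A|+1)/2, i.e. 7 ≤ |A + A| ≤ 10.
Lower bound 2|A|-1 is attained iff A is an arithmetic progression.
Enumerate sums a + a' for a ≤ a' (symmetric, so this suffices):
a = -4: -4+-4=-8, -4+4=0, -4+10=6, -4+12=8
a = 4: 4+4=8, 4+10=14, 4+12=16
a = 10: 10+10=20, 10+12=22
a = 12: 12+12=24
Distinct sums: {-8, 0, 6, 8, 14, 16, 20, 22, 24}
|A + A| = 9

|A + A| = 9


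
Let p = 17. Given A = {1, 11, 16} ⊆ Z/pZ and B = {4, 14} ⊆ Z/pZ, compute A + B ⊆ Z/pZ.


Work in Z/17Z: reduce every sum a + b modulo 17.
Enumerate all 6 pairs:
a = 1: 1+4=5, 1+14=15
a = 11: 11+4=15, 11+14=8
a = 16: 16+4=3, 16+14=13
Distinct residues collected: {3, 5, 8, 13, 15}
|A + B| = 5 (out of 17 total residues).

A + B = {3, 5, 8, 13, 15}


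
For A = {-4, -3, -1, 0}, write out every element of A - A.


A - A = {a - a' : a, a' ∈ A}.
Compute a - a' for each ordered pair (a, a'):
a = -4: -4--4=0, -4--3=-1, -4--1=-3, -4-0=-4
a = -3: -3--4=1, -3--3=0, -3--1=-2, -3-0=-3
a = -1: -1--4=3, -1--3=2, -1--1=0, -1-0=-1
a = 0: 0--4=4, 0--3=3, 0--1=1, 0-0=0
Collecting distinct values (and noting 0 appears from a-a):
A - A = {-4, -3, -2, -1, 0, 1, 2, 3, 4}
|A - A| = 9

A - A = {-4, -3, -2, -1, 0, 1, 2, 3, 4}


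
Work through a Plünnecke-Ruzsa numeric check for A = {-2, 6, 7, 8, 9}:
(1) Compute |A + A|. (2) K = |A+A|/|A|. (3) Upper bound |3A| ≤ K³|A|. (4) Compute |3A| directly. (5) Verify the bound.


|A| = 5.
Step 1: Compute A + A by enumerating all 25 pairs.
A + A = {-4, 4, 5, 6, 7, 12, 13, 14, 15, 16, 17, 18}, so |A + A| = 12.
Step 2: Doubling constant K = |A + A|/|A| = 12/5 = 12/5 ≈ 2.4000.
Step 3: Plünnecke-Ruzsa gives |3A| ≤ K³·|A| = (2.4000)³ · 5 ≈ 69.1200.
Step 4: Compute 3A = A + A + A directly by enumerating all triples (a,b,c) ∈ A³; |3A| = 22.
Step 5: Check 22 ≤ 69.1200? Yes ✓.

K = 12/5, Plünnecke-Ruzsa bound K³|A| ≈ 69.1200, |3A| = 22, inequality holds.


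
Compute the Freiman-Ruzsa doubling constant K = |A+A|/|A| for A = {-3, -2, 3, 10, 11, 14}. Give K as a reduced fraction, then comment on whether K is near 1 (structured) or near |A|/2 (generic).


|A| = 6.
Compute A + A by enumerating all 36 pairs.
A + A = {-6, -5, -4, 0, 1, 6, 7, 8, 9, 11, 12, 13, 14, 17, 20, 21, 22, 24, 25, 28}, so |A + A| = 20.
K = |A + A| / |A| = 20/6 = 10/3 ≈ 3.3333.
Reference: AP of size 6 gives K = 11/6 ≈ 1.8333; a fully generic set of size 6 gives K ≈ 3.5000.

|A| = 6, |A + A| = 20, K = 20/6 = 10/3.


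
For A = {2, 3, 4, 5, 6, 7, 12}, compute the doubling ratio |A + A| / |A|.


|A| = 7.
Compute A + A by enumerating all 49 pairs.
A + A = {4, 5, 6, 7, 8, 9, 10, 11, 12, 13, 14, 15, 16, 17, 18, 19, 24}, so |A + A| = 17.
K = |A + A| / |A| = 17/7 (already in lowest terms) ≈ 2.4286.
Reference: AP of size 7 gives K = 13/7 ≈ 1.8571; a fully generic set of size 7 gives K ≈ 4.0000.

|A| = 7, |A + A| = 17, K = 17/7.


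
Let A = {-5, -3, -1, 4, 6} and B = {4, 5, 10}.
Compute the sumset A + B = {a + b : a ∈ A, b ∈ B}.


A + B = {a + b : a ∈ A, b ∈ B}.
Enumerate all |A|·|B| = 5·3 = 15 pairs (a, b) and collect distinct sums.
a = -5: -5+4=-1, -5+5=0, -5+10=5
a = -3: -3+4=1, -3+5=2, -3+10=7
a = -1: -1+4=3, -1+5=4, -1+10=9
a = 4: 4+4=8, 4+5=9, 4+10=14
a = 6: 6+4=10, 6+5=11, 6+10=16
Collecting distinct sums: A + B = {-1, 0, 1, 2, 3, 4, 5, 7, 8, 9, 10, 11, 14, 16}
|A + B| = 14

A + B = {-1, 0, 1, 2, 3, 4, 5, 7, 8, 9, 10, 11, 14, 16}


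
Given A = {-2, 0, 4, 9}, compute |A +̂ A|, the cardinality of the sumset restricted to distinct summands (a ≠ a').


Restricted sumset: A +̂ A = {a + a' : a ∈ A, a' ∈ A, a ≠ a'}.
Equivalently, take A + A and drop any sum 2a that is achievable ONLY as a + a for a ∈ A (i.e. sums representable only with equal summands).
Enumerate pairs (a, a') with a < a' (symmetric, so each unordered pair gives one sum; this covers all a ≠ a'):
  -2 + 0 = -2
  -2 + 4 = 2
  -2 + 9 = 7
  0 + 4 = 4
  0 + 9 = 9
  4 + 9 = 13
Collected distinct sums: {-2, 2, 4, 7, 9, 13}
|A +̂ A| = 6
(Reference bound: |A +̂ A| ≥ 2|A| - 3 for |A| ≥ 2, with |A| = 4 giving ≥ 5.)

|A +̂ A| = 6


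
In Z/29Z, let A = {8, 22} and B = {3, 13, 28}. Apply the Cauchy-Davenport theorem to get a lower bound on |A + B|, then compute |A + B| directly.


Cauchy-Davenport: |A + B| ≥ min(p, |A| + |B| - 1) for A, B nonempty in Z/pZ.
|A| = 2, |B| = 3, p = 29.
CD lower bound = min(29, 2 + 3 - 1) = min(29, 4) = 4.
Compute A + B mod 29 directly:
a = 8: 8+3=11, 8+13=21, 8+28=7
a = 22: 22+3=25, 22+13=6, 22+28=21
A + B = {6, 7, 11, 21, 25}, so |A + B| = 5.
Verify: 5 ≥ 4? Yes ✓.

CD lower bound = 4, actual |A + B| = 5.


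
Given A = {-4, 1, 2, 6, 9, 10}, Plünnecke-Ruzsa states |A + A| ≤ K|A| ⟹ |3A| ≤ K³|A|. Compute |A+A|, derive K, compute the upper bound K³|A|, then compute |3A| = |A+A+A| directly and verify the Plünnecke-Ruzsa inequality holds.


|A| = 6.
Step 1: Compute A + A by enumerating all 36 pairs.
A + A = {-8, -3, -2, 2, 3, 4, 5, 6, 7, 8, 10, 11, 12, 15, 16, 18, 19, 20}, so |A + A| = 18.
Step 2: Doubling constant K = |A + A|/|A| = 18/6 = 18/6 ≈ 3.0000.
Step 3: Plünnecke-Ruzsa gives |3A| ≤ K³·|A| = (3.0000)³ · 6 ≈ 162.0000.
Step 4: Compute 3A = A + A + A directly by enumerating all triples (a,b,c) ∈ A³; |3A| = 35.
Step 5: Check 35 ≤ 162.0000? Yes ✓.

K = 18/6, Plünnecke-Ruzsa bound K³|A| ≈ 162.0000, |3A| = 35, inequality holds.


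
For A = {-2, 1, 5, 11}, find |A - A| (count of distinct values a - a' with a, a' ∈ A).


A - A = {a - a' : a, a' ∈ A}; |A| = 4.
Bounds: 2|A|-1 ≤ |A - A| ≤ |A|² - |A| + 1, i.e. 7 ≤ |A - A| ≤ 13.
Note: 0 ∈ A - A always (from a - a). The set is symmetric: if d ∈ A - A then -d ∈ A - A.
Enumerate nonzero differences d = a - a' with a > a' (then include -d):
Positive differences: {3, 4, 6, 7, 10, 13}
Full difference set: {0} ∪ (positive diffs) ∪ (negative diffs).
|A - A| = 1 + 2·6 = 13 (matches direct enumeration: 13).

|A - A| = 13


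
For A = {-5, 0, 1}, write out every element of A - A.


A - A = {a - a' : a, a' ∈ A}.
Compute a - a' for each ordered pair (a, a'):
a = -5: -5--5=0, -5-0=-5, -5-1=-6
a = 0: 0--5=5, 0-0=0, 0-1=-1
a = 1: 1--5=6, 1-0=1, 1-1=0
Collecting distinct values (and noting 0 appears from a-a):
A - A = {-6, -5, -1, 0, 1, 5, 6}
|A - A| = 7

A - A = {-6, -5, -1, 0, 1, 5, 6}


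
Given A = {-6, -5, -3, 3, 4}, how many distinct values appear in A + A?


A + A = {a + a' : a, a' ∈ A}; |A| = 5.
General bounds: 2|A| - 1 ≤ |A + A| ≤ |A|(|A|+1)/2, i.e. 9 ≤ |A + A| ≤ 15.
Lower bound 2|A|-1 is attained iff A is an arithmetic progression.
Enumerate sums a + a' for a ≤ a' (symmetric, so this suffices):
a = -6: -6+-6=-12, -6+-5=-11, -6+-3=-9, -6+3=-3, -6+4=-2
a = -5: -5+-5=-10, -5+-3=-8, -5+3=-2, -5+4=-1
a = -3: -3+-3=-6, -3+3=0, -3+4=1
a = 3: 3+3=6, 3+4=7
a = 4: 4+4=8
Distinct sums: {-12, -11, -10, -9, -8, -6, -3, -2, -1, 0, 1, 6, 7, 8}
|A + A| = 14

|A + A| = 14


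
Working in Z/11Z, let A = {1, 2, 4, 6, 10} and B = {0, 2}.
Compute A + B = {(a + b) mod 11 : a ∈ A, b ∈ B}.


Work in Z/11Z: reduce every sum a + b modulo 11.
Enumerate all 10 pairs:
a = 1: 1+0=1, 1+2=3
a = 2: 2+0=2, 2+2=4
a = 4: 4+0=4, 4+2=6
a = 6: 6+0=6, 6+2=8
a = 10: 10+0=10, 10+2=1
Distinct residues collected: {1, 2, 3, 4, 6, 8, 10}
|A + B| = 7 (out of 11 total residues).

A + B = {1, 2, 3, 4, 6, 8, 10}


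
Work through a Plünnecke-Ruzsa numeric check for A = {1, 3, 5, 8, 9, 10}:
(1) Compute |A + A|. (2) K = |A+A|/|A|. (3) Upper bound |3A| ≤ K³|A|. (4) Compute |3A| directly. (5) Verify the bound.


|A| = 6.
Step 1: Compute A + A by enumerating all 36 pairs.
A + A = {2, 4, 6, 8, 9, 10, 11, 12, 13, 14, 15, 16, 17, 18, 19, 20}, so |A + A| = 16.
Step 2: Doubling constant K = |A + A|/|A| = 16/6 = 16/6 ≈ 2.6667.
Step 3: Plünnecke-Ruzsa gives |3A| ≤ K³·|A| = (2.6667)³ · 6 ≈ 113.7778.
Step 4: Compute 3A = A + A + A directly by enumerating all triples (a,b,c) ∈ A³; |3A| = 25.
Step 5: Check 25 ≤ 113.7778? Yes ✓.

K = 16/6, Plünnecke-Ruzsa bound K³|A| ≈ 113.7778, |3A| = 25, inequality holds.


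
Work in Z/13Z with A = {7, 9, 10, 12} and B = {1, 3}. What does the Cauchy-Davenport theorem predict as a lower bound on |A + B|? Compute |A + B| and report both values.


Cauchy-Davenport: |A + B| ≥ min(p, |A| + |B| - 1) for A, B nonempty in Z/pZ.
|A| = 4, |B| = 2, p = 13.
CD lower bound = min(13, 4 + 2 - 1) = min(13, 5) = 5.
Compute A + B mod 13 directly:
a = 7: 7+1=8, 7+3=10
a = 9: 9+1=10, 9+3=12
a = 10: 10+1=11, 10+3=0
a = 12: 12+1=0, 12+3=2
A + B = {0, 2, 8, 10, 11, 12}, so |A + B| = 6.
Verify: 6 ≥ 5? Yes ✓.

CD lower bound = 5, actual |A + B| = 6.


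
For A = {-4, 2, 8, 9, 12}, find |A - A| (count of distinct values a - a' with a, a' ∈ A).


A - A = {a - a' : a, a' ∈ A}; |A| = 5.
Bounds: 2|A|-1 ≤ |A - A| ≤ |A|² - |A| + 1, i.e. 9 ≤ |A - A| ≤ 21.
Note: 0 ∈ A - A always (from a - a). The set is symmetric: if d ∈ A - A then -d ∈ A - A.
Enumerate nonzero differences d = a - a' with a > a' (then include -d):
Positive differences: {1, 3, 4, 6, 7, 10, 12, 13, 16}
Full difference set: {0} ∪ (positive diffs) ∪ (negative diffs).
|A - A| = 1 + 2·9 = 19 (matches direct enumeration: 19).

|A - A| = 19


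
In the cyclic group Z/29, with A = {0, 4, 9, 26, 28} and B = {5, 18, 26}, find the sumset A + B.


Work in Z/29Z: reduce every sum a + b modulo 29.
Enumerate all 15 pairs:
a = 0: 0+5=5, 0+18=18, 0+26=26
a = 4: 4+5=9, 4+18=22, 4+26=1
a = 9: 9+5=14, 9+18=27, 9+26=6
a = 26: 26+5=2, 26+18=15, 26+26=23
a = 28: 28+5=4, 28+18=17, 28+26=25
Distinct residues collected: {1, 2, 4, 5, 6, 9, 14, 15, 17, 18, 22, 23, 25, 26, 27}
|A + B| = 15 (out of 29 total residues).

A + B = {1, 2, 4, 5, 6, 9, 14, 15, 17, 18, 22, 23, 25, 26, 27}


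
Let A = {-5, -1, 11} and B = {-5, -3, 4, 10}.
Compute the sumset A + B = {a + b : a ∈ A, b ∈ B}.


A + B = {a + b : a ∈ A, b ∈ B}.
Enumerate all |A|·|B| = 3·4 = 12 pairs (a, b) and collect distinct sums.
a = -5: -5+-5=-10, -5+-3=-8, -5+4=-1, -5+10=5
a = -1: -1+-5=-6, -1+-3=-4, -1+4=3, -1+10=9
a = 11: 11+-5=6, 11+-3=8, 11+4=15, 11+10=21
Collecting distinct sums: A + B = {-10, -8, -6, -4, -1, 3, 5, 6, 8, 9, 15, 21}
|A + B| = 12

A + B = {-10, -8, -6, -4, -1, 3, 5, 6, 8, 9, 15, 21}


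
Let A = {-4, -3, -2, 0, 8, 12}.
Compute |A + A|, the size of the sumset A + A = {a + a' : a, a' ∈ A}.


A + A = {a + a' : a, a' ∈ A}; |A| = 6.
General bounds: 2|A| - 1 ≤ |A + A| ≤ |A|(|A|+1)/2, i.e. 11 ≤ |A + A| ≤ 21.
Lower bound 2|A|-1 is attained iff A is an arithmetic progression.
Enumerate sums a + a' for a ≤ a' (symmetric, so this suffices):
a = -4: -4+-4=-8, -4+-3=-7, -4+-2=-6, -4+0=-4, -4+8=4, -4+12=8
a = -3: -3+-3=-6, -3+-2=-5, -3+0=-3, -3+8=5, -3+12=9
a = -2: -2+-2=-4, -2+0=-2, -2+8=6, -2+12=10
a = 0: 0+0=0, 0+8=8, 0+12=12
a = 8: 8+8=16, 8+12=20
a = 12: 12+12=24
Distinct sums: {-8, -7, -6, -5, -4, -3, -2, 0, 4, 5, 6, 8, 9, 10, 12, 16, 20, 24}
|A + A| = 18

|A + A| = 18


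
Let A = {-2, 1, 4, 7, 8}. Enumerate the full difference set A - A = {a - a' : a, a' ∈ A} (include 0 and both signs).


A - A = {a - a' : a, a' ∈ A}.
Compute a - a' for each ordered pair (a, a'):
a = -2: -2--2=0, -2-1=-3, -2-4=-6, -2-7=-9, -2-8=-10
a = 1: 1--2=3, 1-1=0, 1-4=-3, 1-7=-6, 1-8=-7
a = 4: 4--2=6, 4-1=3, 4-4=0, 4-7=-3, 4-8=-4
a = 7: 7--2=9, 7-1=6, 7-4=3, 7-7=0, 7-8=-1
a = 8: 8--2=10, 8-1=7, 8-4=4, 8-7=1, 8-8=0
Collecting distinct values (and noting 0 appears from a-a):
A - A = {-10, -9, -7, -6, -4, -3, -1, 0, 1, 3, 4, 6, 7, 9, 10}
|A - A| = 15

A - A = {-10, -9, -7, -6, -4, -3, -1, 0, 1, 3, 4, 6, 7, 9, 10}


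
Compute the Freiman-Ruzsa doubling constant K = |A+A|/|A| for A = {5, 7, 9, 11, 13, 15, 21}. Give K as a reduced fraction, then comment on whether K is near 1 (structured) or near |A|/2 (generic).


|A| = 7.
Compute A + A by enumerating all 49 pairs.
A + A = {10, 12, 14, 16, 18, 20, 22, 24, 26, 28, 30, 32, 34, 36, 42}, so |A + A| = 15.
K = |A + A| / |A| = 15/7 (already in lowest terms) ≈ 2.1429.
Reference: AP of size 7 gives K = 13/7 ≈ 1.8571; a fully generic set of size 7 gives K ≈ 4.0000.

|A| = 7, |A + A| = 15, K = 15/7.


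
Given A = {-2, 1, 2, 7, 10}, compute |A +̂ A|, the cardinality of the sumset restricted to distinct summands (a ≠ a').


Restricted sumset: A +̂ A = {a + a' : a ∈ A, a' ∈ A, a ≠ a'}.
Equivalently, take A + A and drop any sum 2a that is achievable ONLY as a + a for a ∈ A (i.e. sums representable only with equal summands).
Enumerate pairs (a, a') with a < a' (symmetric, so each unordered pair gives one sum; this covers all a ≠ a'):
  -2 + 1 = -1
  -2 + 2 = 0
  -2 + 7 = 5
  -2 + 10 = 8
  1 + 2 = 3
  1 + 7 = 8
  1 + 10 = 11
  2 + 7 = 9
  2 + 10 = 12
  7 + 10 = 17
Collected distinct sums: {-1, 0, 3, 5, 8, 9, 11, 12, 17}
|A +̂ A| = 9
(Reference bound: |A +̂ A| ≥ 2|A| - 3 for |A| ≥ 2, with |A| = 5 giving ≥ 7.)

|A +̂ A| = 9


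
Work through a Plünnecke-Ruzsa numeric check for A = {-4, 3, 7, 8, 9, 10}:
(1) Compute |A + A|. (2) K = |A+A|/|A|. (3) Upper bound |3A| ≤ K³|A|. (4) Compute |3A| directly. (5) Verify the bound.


|A| = 6.
Step 1: Compute A + A by enumerating all 36 pairs.
A + A = {-8, -1, 3, 4, 5, 6, 10, 11, 12, 13, 14, 15, 16, 17, 18, 19, 20}, so |A + A| = 17.
Step 2: Doubling constant K = |A + A|/|A| = 17/6 = 17/6 ≈ 2.8333.
Step 3: Plünnecke-Ruzsa gives |3A| ≤ K³·|A| = (2.8333)³ · 6 ≈ 136.4722.
Step 4: Compute 3A = A + A + A directly by enumerating all triples (a,b,c) ∈ A³; |3A| = 31.
Step 5: Check 31 ≤ 136.4722? Yes ✓.

K = 17/6, Plünnecke-Ruzsa bound K³|A| ≈ 136.4722, |3A| = 31, inequality holds.


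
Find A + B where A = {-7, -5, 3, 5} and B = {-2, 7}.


A + B = {a + b : a ∈ A, b ∈ B}.
Enumerate all |A|·|B| = 4·2 = 8 pairs (a, b) and collect distinct sums.
a = -7: -7+-2=-9, -7+7=0
a = -5: -5+-2=-7, -5+7=2
a = 3: 3+-2=1, 3+7=10
a = 5: 5+-2=3, 5+7=12
Collecting distinct sums: A + B = {-9, -7, 0, 1, 2, 3, 10, 12}
|A + B| = 8

A + B = {-9, -7, 0, 1, 2, 3, 10, 12}


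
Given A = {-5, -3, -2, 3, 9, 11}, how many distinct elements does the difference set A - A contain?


A - A = {a - a' : a, a' ∈ A}; |A| = 6.
Bounds: 2|A|-1 ≤ |A - A| ≤ |A|² - |A| + 1, i.e. 11 ≤ |A - A| ≤ 31.
Note: 0 ∈ A - A always (from a - a). The set is symmetric: if d ∈ A - A then -d ∈ A - A.
Enumerate nonzero differences d = a - a' with a > a' (then include -d):
Positive differences: {1, 2, 3, 5, 6, 8, 11, 12, 13, 14, 16}
Full difference set: {0} ∪ (positive diffs) ∪ (negative diffs).
|A - A| = 1 + 2·11 = 23 (matches direct enumeration: 23).

|A - A| = 23


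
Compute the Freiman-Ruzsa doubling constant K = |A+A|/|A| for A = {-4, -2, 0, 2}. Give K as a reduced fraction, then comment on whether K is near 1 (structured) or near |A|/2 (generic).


|A| = 4.
Compute A + A by enumerating all 16 pairs.
A + A = {-8, -6, -4, -2, 0, 2, 4}, so |A + A| = 7.
K = |A + A| / |A| = 7/4 (already in lowest terms) ≈ 1.7500.
Reference: AP of size 4 gives K = 7/4 ≈ 1.7500; a fully generic set of size 4 gives K ≈ 2.5000.

|A| = 4, |A + A| = 7, K = 7/4.


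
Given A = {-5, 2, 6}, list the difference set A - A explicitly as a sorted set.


A - A = {a - a' : a, a' ∈ A}.
Compute a - a' for each ordered pair (a, a'):
a = -5: -5--5=0, -5-2=-7, -5-6=-11
a = 2: 2--5=7, 2-2=0, 2-6=-4
a = 6: 6--5=11, 6-2=4, 6-6=0
Collecting distinct values (and noting 0 appears from a-a):
A - A = {-11, -7, -4, 0, 4, 7, 11}
|A - A| = 7

A - A = {-11, -7, -4, 0, 4, 7, 11}


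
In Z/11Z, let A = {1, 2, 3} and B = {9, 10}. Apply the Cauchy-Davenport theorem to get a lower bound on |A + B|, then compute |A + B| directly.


Cauchy-Davenport: |A + B| ≥ min(p, |A| + |B| - 1) for A, B nonempty in Z/pZ.
|A| = 3, |B| = 2, p = 11.
CD lower bound = min(11, 3 + 2 - 1) = min(11, 4) = 4.
Compute A + B mod 11 directly:
a = 1: 1+9=10, 1+10=0
a = 2: 2+9=0, 2+10=1
a = 3: 3+9=1, 3+10=2
A + B = {0, 1, 2, 10}, so |A + B| = 4.
Verify: 4 ≥ 4? Yes ✓.

CD lower bound = 4, actual |A + B| = 4.


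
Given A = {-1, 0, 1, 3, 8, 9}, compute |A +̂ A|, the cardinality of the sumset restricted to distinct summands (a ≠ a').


Restricted sumset: A +̂ A = {a + a' : a ∈ A, a' ∈ A, a ≠ a'}.
Equivalently, take A + A and drop any sum 2a that is achievable ONLY as a + a for a ∈ A (i.e. sums representable only with equal summands).
Enumerate pairs (a, a') with a < a' (symmetric, so each unordered pair gives one sum; this covers all a ≠ a'):
  -1 + 0 = -1
  -1 + 1 = 0
  -1 + 3 = 2
  -1 + 8 = 7
  -1 + 9 = 8
  0 + 1 = 1
  0 + 3 = 3
  0 + 8 = 8
  0 + 9 = 9
  1 + 3 = 4
  1 + 8 = 9
  1 + 9 = 10
  3 + 8 = 11
  3 + 9 = 12
  8 + 9 = 17
Collected distinct sums: {-1, 0, 1, 2, 3, 4, 7, 8, 9, 10, 11, 12, 17}
|A +̂ A| = 13
(Reference bound: |A +̂ A| ≥ 2|A| - 3 for |A| ≥ 2, with |A| = 6 giving ≥ 9.)

|A +̂ A| = 13


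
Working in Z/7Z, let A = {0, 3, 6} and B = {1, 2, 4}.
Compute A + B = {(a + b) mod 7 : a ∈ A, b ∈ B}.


Work in Z/7Z: reduce every sum a + b modulo 7.
Enumerate all 9 pairs:
a = 0: 0+1=1, 0+2=2, 0+4=4
a = 3: 3+1=4, 3+2=5, 3+4=0
a = 6: 6+1=0, 6+2=1, 6+4=3
Distinct residues collected: {0, 1, 2, 3, 4, 5}
|A + B| = 6 (out of 7 total residues).

A + B = {0, 1, 2, 3, 4, 5}


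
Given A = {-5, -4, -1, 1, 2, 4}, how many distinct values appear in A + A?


A + A = {a + a' : a, a' ∈ A}; |A| = 6.
General bounds: 2|A| - 1 ≤ |A + A| ≤ |A|(|A|+1)/2, i.e. 11 ≤ |A + A| ≤ 21.
Lower bound 2|A|-1 is attained iff A is an arithmetic progression.
Enumerate sums a + a' for a ≤ a' (symmetric, so this suffices):
a = -5: -5+-5=-10, -5+-4=-9, -5+-1=-6, -5+1=-4, -5+2=-3, -5+4=-1
a = -4: -4+-4=-8, -4+-1=-5, -4+1=-3, -4+2=-2, -4+4=0
a = -1: -1+-1=-2, -1+1=0, -1+2=1, -1+4=3
a = 1: 1+1=2, 1+2=3, 1+4=5
a = 2: 2+2=4, 2+4=6
a = 4: 4+4=8
Distinct sums: {-10, -9, -8, -6, -5, -4, -3, -2, -1, 0, 1, 2, 3, 4, 5, 6, 8}
|A + A| = 17

|A + A| = 17


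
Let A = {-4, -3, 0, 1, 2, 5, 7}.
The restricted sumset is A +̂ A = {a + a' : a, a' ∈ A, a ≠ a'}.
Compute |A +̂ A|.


Restricted sumset: A +̂ A = {a + a' : a ∈ A, a' ∈ A, a ≠ a'}.
Equivalently, take A + A and drop any sum 2a that is achievable ONLY as a + a for a ∈ A (i.e. sums representable only with equal summands).
Enumerate pairs (a, a') with a < a' (symmetric, so each unordered pair gives one sum; this covers all a ≠ a'):
  -4 + -3 = -7
  -4 + 0 = -4
  -4 + 1 = -3
  -4 + 2 = -2
  -4 + 5 = 1
  -4 + 7 = 3
  -3 + 0 = -3
  -3 + 1 = -2
  -3 + 2 = -1
  -3 + 5 = 2
  -3 + 7 = 4
  0 + 1 = 1
  0 + 2 = 2
  0 + 5 = 5
  0 + 7 = 7
  1 + 2 = 3
  1 + 5 = 6
  1 + 7 = 8
  2 + 5 = 7
  2 + 7 = 9
  5 + 7 = 12
Collected distinct sums: {-7, -4, -3, -2, -1, 1, 2, 3, 4, 5, 6, 7, 8, 9, 12}
|A +̂ A| = 15
(Reference bound: |A +̂ A| ≥ 2|A| - 3 for |A| ≥ 2, with |A| = 7 giving ≥ 11.)

|A +̂ A| = 15


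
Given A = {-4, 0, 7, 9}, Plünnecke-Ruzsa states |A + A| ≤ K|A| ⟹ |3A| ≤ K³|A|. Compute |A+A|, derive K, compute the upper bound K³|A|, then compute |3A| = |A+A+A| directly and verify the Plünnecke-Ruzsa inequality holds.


|A| = 4.
Step 1: Compute A + A by enumerating all 16 pairs.
A + A = {-8, -4, 0, 3, 5, 7, 9, 14, 16, 18}, so |A + A| = 10.
Step 2: Doubling constant K = |A + A|/|A| = 10/4 = 10/4 ≈ 2.5000.
Step 3: Plünnecke-Ruzsa gives |3A| ≤ K³·|A| = (2.5000)³ · 4 ≈ 62.5000.
Step 4: Compute 3A = A + A + A directly by enumerating all triples (a,b,c) ∈ A³; |3A| = 19.
Step 5: Check 19 ≤ 62.5000? Yes ✓.

K = 10/4, Plünnecke-Ruzsa bound K³|A| ≈ 62.5000, |3A| = 19, inequality holds.


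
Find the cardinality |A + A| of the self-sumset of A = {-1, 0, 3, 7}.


A + A = {a + a' : a, a' ∈ A}; |A| = 4.
General bounds: 2|A| - 1 ≤ |A + A| ≤ |A|(|A|+1)/2, i.e. 7 ≤ |A + A| ≤ 10.
Lower bound 2|A|-1 is attained iff A is an arithmetic progression.
Enumerate sums a + a' for a ≤ a' (symmetric, so this suffices):
a = -1: -1+-1=-2, -1+0=-1, -1+3=2, -1+7=6
a = 0: 0+0=0, 0+3=3, 0+7=7
a = 3: 3+3=6, 3+7=10
a = 7: 7+7=14
Distinct sums: {-2, -1, 0, 2, 3, 6, 7, 10, 14}
|A + A| = 9

|A + A| = 9


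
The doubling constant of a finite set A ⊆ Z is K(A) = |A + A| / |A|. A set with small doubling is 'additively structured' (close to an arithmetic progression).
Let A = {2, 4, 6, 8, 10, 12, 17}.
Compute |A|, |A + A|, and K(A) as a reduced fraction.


|A| = 7.
Compute A + A by enumerating all 49 pairs.
A + A = {4, 6, 8, 10, 12, 14, 16, 18, 19, 20, 21, 22, 23, 24, 25, 27, 29, 34}, so |A + A| = 18.
K = |A + A| / |A| = 18/7 (already in lowest terms) ≈ 2.5714.
Reference: AP of size 7 gives K = 13/7 ≈ 1.8571; a fully generic set of size 7 gives K ≈ 4.0000.

|A| = 7, |A + A| = 18, K = 18/7.


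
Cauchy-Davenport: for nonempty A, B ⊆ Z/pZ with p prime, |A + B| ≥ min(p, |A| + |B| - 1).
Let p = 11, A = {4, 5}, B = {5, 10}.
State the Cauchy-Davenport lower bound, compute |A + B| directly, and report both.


Cauchy-Davenport: |A + B| ≥ min(p, |A| + |B| - 1) for A, B nonempty in Z/pZ.
|A| = 2, |B| = 2, p = 11.
CD lower bound = min(11, 2 + 2 - 1) = min(11, 3) = 3.
Compute A + B mod 11 directly:
a = 4: 4+5=9, 4+10=3
a = 5: 5+5=10, 5+10=4
A + B = {3, 4, 9, 10}, so |A + B| = 4.
Verify: 4 ≥ 3? Yes ✓.

CD lower bound = 3, actual |A + B| = 4.


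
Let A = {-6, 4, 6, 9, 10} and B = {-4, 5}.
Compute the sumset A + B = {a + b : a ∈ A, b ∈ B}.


A + B = {a + b : a ∈ A, b ∈ B}.
Enumerate all |A|·|B| = 5·2 = 10 pairs (a, b) and collect distinct sums.
a = -6: -6+-4=-10, -6+5=-1
a = 4: 4+-4=0, 4+5=9
a = 6: 6+-4=2, 6+5=11
a = 9: 9+-4=5, 9+5=14
a = 10: 10+-4=6, 10+5=15
Collecting distinct sums: A + B = {-10, -1, 0, 2, 5, 6, 9, 11, 14, 15}
|A + B| = 10

A + B = {-10, -1, 0, 2, 5, 6, 9, 11, 14, 15}


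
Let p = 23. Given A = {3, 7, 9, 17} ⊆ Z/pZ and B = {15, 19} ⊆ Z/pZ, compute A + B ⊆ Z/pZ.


Work in Z/23Z: reduce every sum a + b modulo 23.
Enumerate all 8 pairs:
a = 3: 3+15=18, 3+19=22
a = 7: 7+15=22, 7+19=3
a = 9: 9+15=1, 9+19=5
a = 17: 17+15=9, 17+19=13
Distinct residues collected: {1, 3, 5, 9, 13, 18, 22}
|A + B| = 7 (out of 23 total residues).

A + B = {1, 3, 5, 9, 13, 18, 22}


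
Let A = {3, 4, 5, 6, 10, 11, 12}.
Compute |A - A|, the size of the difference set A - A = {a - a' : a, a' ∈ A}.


A - A = {a - a' : a, a' ∈ A}; |A| = 7.
Bounds: 2|A|-1 ≤ |A - A| ≤ |A|² - |A| + 1, i.e. 13 ≤ |A - A| ≤ 43.
Note: 0 ∈ A - A always (from a - a). The set is symmetric: if d ∈ A - A then -d ∈ A - A.
Enumerate nonzero differences d = a - a' with a > a' (then include -d):
Positive differences: {1, 2, 3, 4, 5, 6, 7, 8, 9}
Full difference set: {0} ∪ (positive diffs) ∪ (negative diffs).
|A - A| = 1 + 2·9 = 19 (matches direct enumeration: 19).

|A - A| = 19


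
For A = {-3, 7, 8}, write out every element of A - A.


A - A = {a - a' : a, a' ∈ A}.
Compute a - a' for each ordered pair (a, a'):
a = -3: -3--3=0, -3-7=-10, -3-8=-11
a = 7: 7--3=10, 7-7=0, 7-8=-1
a = 8: 8--3=11, 8-7=1, 8-8=0
Collecting distinct values (and noting 0 appears from a-a):
A - A = {-11, -10, -1, 0, 1, 10, 11}
|A - A| = 7

A - A = {-11, -10, -1, 0, 1, 10, 11}


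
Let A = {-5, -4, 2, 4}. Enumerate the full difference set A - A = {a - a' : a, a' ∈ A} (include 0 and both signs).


A - A = {a - a' : a, a' ∈ A}.
Compute a - a' for each ordered pair (a, a'):
a = -5: -5--5=0, -5--4=-1, -5-2=-7, -5-4=-9
a = -4: -4--5=1, -4--4=0, -4-2=-6, -4-4=-8
a = 2: 2--5=7, 2--4=6, 2-2=0, 2-4=-2
a = 4: 4--5=9, 4--4=8, 4-2=2, 4-4=0
Collecting distinct values (and noting 0 appears from a-a):
A - A = {-9, -8, -7, -6, -2, -1, 0, 1, 2, 6, 7, 8, 9}
|A - A| = 13

A - A = {-9, -8, -7, -6, -2, -1, 0, 1, 2, 6, 7, 8, 9}
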